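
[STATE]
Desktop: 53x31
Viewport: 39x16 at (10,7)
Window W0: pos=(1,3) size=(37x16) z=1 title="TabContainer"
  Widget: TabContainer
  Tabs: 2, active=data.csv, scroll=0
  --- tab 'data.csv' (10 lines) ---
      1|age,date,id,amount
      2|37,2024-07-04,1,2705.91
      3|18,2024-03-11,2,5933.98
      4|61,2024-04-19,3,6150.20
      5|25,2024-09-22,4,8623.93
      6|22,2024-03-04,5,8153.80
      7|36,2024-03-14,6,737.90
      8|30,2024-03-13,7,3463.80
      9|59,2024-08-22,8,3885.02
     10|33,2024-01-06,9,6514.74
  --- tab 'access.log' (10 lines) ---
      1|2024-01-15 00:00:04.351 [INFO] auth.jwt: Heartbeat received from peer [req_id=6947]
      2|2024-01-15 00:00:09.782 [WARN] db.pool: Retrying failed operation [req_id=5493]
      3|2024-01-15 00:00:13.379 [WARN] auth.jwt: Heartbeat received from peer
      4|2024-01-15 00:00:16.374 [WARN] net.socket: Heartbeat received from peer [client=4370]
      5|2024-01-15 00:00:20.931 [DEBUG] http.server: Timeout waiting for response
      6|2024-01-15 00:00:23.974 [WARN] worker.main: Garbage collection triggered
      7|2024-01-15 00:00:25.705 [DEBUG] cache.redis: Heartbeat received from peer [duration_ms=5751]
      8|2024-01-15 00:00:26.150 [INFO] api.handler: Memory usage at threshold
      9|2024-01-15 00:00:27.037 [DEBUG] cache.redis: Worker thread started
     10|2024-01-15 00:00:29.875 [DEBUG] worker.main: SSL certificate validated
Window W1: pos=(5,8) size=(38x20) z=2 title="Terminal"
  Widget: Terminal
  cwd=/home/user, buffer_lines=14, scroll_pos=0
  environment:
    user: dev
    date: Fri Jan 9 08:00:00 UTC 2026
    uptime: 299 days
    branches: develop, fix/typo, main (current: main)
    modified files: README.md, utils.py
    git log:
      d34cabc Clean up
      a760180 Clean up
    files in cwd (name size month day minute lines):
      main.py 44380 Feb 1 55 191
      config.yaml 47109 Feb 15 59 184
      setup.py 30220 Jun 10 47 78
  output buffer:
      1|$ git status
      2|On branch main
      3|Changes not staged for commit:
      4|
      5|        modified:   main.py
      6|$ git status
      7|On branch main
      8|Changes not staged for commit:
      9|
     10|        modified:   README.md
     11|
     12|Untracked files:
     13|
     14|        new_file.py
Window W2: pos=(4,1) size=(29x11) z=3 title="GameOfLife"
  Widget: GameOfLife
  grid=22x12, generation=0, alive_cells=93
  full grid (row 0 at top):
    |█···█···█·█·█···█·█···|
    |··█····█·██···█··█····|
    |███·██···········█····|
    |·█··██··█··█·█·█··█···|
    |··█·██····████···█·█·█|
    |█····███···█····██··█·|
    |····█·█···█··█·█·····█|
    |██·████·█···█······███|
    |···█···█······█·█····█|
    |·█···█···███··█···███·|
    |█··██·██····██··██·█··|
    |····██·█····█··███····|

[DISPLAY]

███···█····██··█·     ┃────┃           
·█···█··█·█·····█     ┃━━━━━━━━━┓      
██·█···█······███     ┃         ┃      
··█······█·█····█     ┃─────────┨      
━━━━━━━━━━━━━━━━━━━━━━┛         ┃      
ranch main                      ┃      
ges not staged for commit:      ┃      
                                ┃      
    modified:   main.py         ┃      
t status                        ┃      
ranch main                      ┃      
ges not staged for commit:      ┃      
                                ┃      
    modified:   README.md       ┃      
                                ┃      
acked files:                    ┃      


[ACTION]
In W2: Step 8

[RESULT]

···██·█··█·██····     ┃────┃           
···██·█··████·█·█     ┃━━━━━━━━━┓      
█··███·······███·     ┃         ┃      
···██··██·····█··     ┃─────────┨      
━━━━━━━━━━━━━━━━━━━━━━┛         ┃      
ranch main                      ┃      
ges not staged for commit:      ┃      
                                ┃      
    modified:   main.py         ┃      
t status                        ┃      
ranch main                      ┃      
ges not staged for commit:      ┃      
                                ┃      
    modified:   README.md       ┃      
                                ┃      
acked files:                    ┃      


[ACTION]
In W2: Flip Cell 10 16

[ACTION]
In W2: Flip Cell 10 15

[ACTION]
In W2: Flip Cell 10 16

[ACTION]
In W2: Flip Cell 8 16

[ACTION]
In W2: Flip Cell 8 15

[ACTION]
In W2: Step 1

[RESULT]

······████·····█·     ┃────┃           
··█···█··█····█··     ┃━━━━━━━━━┓      
█·█···███········     ┃         ┃      
·············███·     ┃─────────┨      
━━━━━━━━━━━━━━━━━━━━━━┛         ┃      
ranch main                      ┃      
ges not staged for commit:      ┃      
                                ┃      
    modified:   main.py         ┃      
t status                        ┃      
ranch main                      ┃      
ges not staged for commit:      ┃      
                                ┃      
    modified:   README.md       ┃      
                                ┃      
acked files:                    ┃      


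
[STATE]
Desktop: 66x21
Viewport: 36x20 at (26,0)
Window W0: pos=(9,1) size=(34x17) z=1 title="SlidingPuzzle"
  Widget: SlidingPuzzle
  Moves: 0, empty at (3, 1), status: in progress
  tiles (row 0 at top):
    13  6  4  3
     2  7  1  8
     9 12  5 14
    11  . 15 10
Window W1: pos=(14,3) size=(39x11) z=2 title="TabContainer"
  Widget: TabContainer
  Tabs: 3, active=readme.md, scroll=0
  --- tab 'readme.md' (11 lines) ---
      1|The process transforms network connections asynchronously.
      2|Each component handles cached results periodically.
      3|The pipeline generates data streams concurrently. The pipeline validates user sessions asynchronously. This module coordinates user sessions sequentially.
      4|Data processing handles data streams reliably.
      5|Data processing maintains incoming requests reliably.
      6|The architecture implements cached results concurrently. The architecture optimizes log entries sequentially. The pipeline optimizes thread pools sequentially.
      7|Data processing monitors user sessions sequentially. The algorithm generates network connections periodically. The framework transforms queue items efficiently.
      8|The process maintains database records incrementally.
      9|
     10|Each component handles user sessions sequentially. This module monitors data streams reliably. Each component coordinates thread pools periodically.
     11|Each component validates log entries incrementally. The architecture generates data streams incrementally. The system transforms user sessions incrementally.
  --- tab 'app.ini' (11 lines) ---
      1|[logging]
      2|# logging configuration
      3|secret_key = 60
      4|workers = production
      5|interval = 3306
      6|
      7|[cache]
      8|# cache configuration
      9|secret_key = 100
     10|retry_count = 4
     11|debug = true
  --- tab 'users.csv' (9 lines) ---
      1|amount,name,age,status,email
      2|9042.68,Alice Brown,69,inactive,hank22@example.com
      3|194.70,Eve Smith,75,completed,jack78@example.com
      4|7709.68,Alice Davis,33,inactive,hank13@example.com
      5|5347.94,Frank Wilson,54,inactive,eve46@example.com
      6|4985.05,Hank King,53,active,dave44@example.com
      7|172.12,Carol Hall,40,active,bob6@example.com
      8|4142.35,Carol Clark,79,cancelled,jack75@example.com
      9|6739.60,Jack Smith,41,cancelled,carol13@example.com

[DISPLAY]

                                    
━━━━━━━━━━━━━━━━┓                   
                ┃                   
━━━━━━━━━━━━━━━━━━━━━━━━━━┓         
er                        ┃         
──────────────────────────┨         
│ app.ini │ users.csv     ┃         
──────────────────────────┃         
 transforms network connec┃         
ent handles cached results┃         
e generates data streams c┃         
sing handles data streams ┃         
sing maintains incoming re┃         
━━━━━━━━━━━━━━━━━━━━━━━━━━┛         
                ┃                   
                ┃                   
                ┃                   
━━━━━━━━━━━━━━━━┛                   
                                    
                                    


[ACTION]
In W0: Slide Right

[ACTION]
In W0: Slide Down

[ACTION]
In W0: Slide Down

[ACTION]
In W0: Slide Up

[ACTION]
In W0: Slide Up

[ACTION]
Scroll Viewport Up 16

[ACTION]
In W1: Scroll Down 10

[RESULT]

                                    
━━━━━━━━━━━━━━━━┓                   
                ┃                   
━━━━━━━━━━━━━━━━━━━━━━━━━━┓         
er                        ┃         
──────────────────────────┨         
│ app.ini │ users.csv     ┃         
──────────────────────────┃         
ent validates log entries ┃         
                          ┃         
                          ┃         
                          ┃         
                          ┃         
━━━━━━━━━━━━━━━━━━━━━━━━━━┛         
                ┃                   
                ┃                   
                ┃                   
━━━━━━━━━━━━━━━━┛                   
                                    
                                    


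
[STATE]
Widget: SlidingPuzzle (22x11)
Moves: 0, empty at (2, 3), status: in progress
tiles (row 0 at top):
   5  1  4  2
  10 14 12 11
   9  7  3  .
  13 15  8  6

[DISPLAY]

┌────┬────┬────┬────┐ 
│  5 │  1 │  4 │  2 │ 
├────┼────┼────┼────┤ 
│ 10 │ 14 │ 12 │ 11 │ 
├────┼────┼────┼────┤ 
│  9 │  7 │  3 │    │ 
├────┼────┼────┼────┤ 
│ 13 │ 15 │  8 │  6 │ 
└────┴────┴────┴────┘ 
Moves: 0              
                      


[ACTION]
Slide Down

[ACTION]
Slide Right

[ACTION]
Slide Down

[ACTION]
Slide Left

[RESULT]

┌────┬────┬────┬────┐ 
│  5 │  1 │  2 │    │ 
├────┼────┼────┼────┤ 
│ 10 │ 14 │  4 │ 12 │ 
├────┼────┼────┼────┤ 
│  9 │  7 │  3 │ 11 │ 
├────┼────┼────┼────┤ 
│ 13 │ 15 │  8 │  6 │ 
└────┴────┴────┴────┘ 
Moves: 4              
                      


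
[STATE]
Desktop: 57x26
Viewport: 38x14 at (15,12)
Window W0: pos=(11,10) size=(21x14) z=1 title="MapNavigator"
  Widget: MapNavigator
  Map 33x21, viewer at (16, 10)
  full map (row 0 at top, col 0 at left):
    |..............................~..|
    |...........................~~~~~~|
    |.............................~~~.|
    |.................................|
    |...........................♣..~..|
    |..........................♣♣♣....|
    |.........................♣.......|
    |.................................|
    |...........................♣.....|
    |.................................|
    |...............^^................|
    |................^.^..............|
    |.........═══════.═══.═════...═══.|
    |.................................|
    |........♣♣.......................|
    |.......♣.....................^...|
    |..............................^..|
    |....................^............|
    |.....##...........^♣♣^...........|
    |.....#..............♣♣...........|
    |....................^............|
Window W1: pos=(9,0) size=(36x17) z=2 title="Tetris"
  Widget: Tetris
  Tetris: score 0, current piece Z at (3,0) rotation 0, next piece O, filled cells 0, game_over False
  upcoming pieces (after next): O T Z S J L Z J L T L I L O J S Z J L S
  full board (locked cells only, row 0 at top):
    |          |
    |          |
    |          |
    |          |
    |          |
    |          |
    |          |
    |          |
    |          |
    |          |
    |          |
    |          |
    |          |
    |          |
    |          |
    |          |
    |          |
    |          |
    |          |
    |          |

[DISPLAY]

     │                       ┃        
     │                       ┃        
     │                       ┃        
     │                       ┃        
━━━━━━━━━━━━━━━━━━━━━━━━━━━━━┛        
................┃                     
.....^@.........┃                     
......^.^.......┃                     
══════.═══.═════┃                     
................┃                     
................┃                     
━━━━━━━━━━━━━━━━┛                     
                                      
                                      


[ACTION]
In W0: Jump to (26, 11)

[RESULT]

     │                       ┃        
     │                       ┃        
     │                       ┃        
     │                       ┃        
━━━━━━━━━━━━━━━━━━━━━━━━━━━━━┛        
.............   ┃                     
......@......   ┃                     
.═════...═══.   ┃                     
.............   ┃                     
.............   ┃                     
.........^...   ┃                     
━━━━━━━━━━━━━━━━┛                     
                                      
                                      


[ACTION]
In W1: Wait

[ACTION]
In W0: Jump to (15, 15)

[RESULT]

     │                       ┃        
     │                       ┃        
     │                       ┃        
     │                       ┃        
━━━━━━━━━━━━━━━━━━━━━━━━━━━━━┛        
♣...............┃                     
......@.........┃                     
................┃                     
...........^....┃                     
.........^♣♣^...┃                     
...........♣♣...┃                     
━━━━━━━━━━━━━━━━┛                     
                                      
                                      


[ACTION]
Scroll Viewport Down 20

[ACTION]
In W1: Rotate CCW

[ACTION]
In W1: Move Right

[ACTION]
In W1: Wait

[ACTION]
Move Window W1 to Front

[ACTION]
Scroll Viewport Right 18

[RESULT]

 │                       ┃            
 │                       ┃            
 │                       ┃            
 │                       ┃            
━━━━━━━━━━━━━━━━━━━━━━━━━┛            
............┃                         
..@.........┃                         
............┃                         
.......^....┃                         
.....^♣♣^...┃                         
.......♣♣...┃                         
━━━━━━━━━━━━┛                         
                                      
                                      


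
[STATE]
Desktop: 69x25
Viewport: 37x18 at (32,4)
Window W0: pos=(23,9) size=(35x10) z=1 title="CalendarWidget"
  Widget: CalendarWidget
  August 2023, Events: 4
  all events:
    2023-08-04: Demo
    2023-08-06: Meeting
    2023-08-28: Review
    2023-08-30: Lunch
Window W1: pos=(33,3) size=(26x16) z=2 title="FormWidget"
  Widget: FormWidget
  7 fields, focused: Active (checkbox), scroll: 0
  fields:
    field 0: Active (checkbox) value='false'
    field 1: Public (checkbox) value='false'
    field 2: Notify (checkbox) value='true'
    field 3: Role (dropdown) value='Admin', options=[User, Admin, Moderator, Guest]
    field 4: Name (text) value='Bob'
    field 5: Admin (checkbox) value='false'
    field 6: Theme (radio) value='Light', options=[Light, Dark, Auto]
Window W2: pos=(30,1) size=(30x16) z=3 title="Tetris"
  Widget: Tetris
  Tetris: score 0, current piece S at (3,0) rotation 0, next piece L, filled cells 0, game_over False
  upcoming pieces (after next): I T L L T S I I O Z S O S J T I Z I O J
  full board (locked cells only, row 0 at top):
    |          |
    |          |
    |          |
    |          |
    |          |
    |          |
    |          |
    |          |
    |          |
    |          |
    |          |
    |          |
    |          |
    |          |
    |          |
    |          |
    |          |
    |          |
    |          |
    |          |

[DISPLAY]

         │Next:            ┃         
         │  ▒              ┃         
         │▒▒▒              ┃         
         │                 ┃         
         │                 ┃         
         │                 ┃         
         │Score:           ┃         
         │0                ┃         
         │                 ┃         
         │                 ┃         
         │                 ┃         
         │                 ┃         
━━━━━━━━━━━━━━━━━━━━━━━━━━━┛         
 ┃                        ┃          
━┗━━━━━━━━━━━━━━━━━━━━━━━━┛          
                                     
                                     
                                     


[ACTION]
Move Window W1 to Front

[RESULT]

 ┃ FormWidget             ┃┃         
 ┠────────────────────────┨┃         
 ┃> Active:     [ ]       ┃┃         
 ┃  Public:     [ ]       ┃┃         
 ┃  Notify:     [x]       ┃┃         
 ┃  Role:       [Admin  ▼]┃┃         
 ┃  Name:       [Bob     ]┃┃         
 ┃  Admin:      [ ]       ┃┃         
 ┃  Theme:      (●) Light ┃┃         
 ┃                        ┃┃         
 ┃                        ┃┃         
 ┃                        ┃┃         
━┃                        ┃┛         
 ┃                        ┃          
━┗━━━━━━━━━━━━━━━━━━━━━━━━┛          
                                     
                                     
                                     


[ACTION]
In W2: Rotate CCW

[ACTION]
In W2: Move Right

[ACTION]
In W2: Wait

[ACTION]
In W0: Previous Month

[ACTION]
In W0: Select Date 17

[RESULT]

 ┃ FormWidget             ┃┃         
 ┠────────────────────────┨┃         
 ┃> Active:     [ ]       ┃┃         
 ┃  Public:     [ ]       ┃┃         
 ┃  Notify:     [x]       ┃┃         
 ┃  Role:       [Admin  ▼]┃┃         
 ┃  Name:       [Bob     ]┃┃         
 ┃  Admin:      [ ]       ┃┃         
 ┃  Theme:      (●) Light ┃┃         
 ┃                        ┃┃         
 ┃                        ┃┃         
 ┃                        ┃┃         
━┃                        ┃┛         
1┃                        ┃          
━┗━━━━━━━━━━━━━━━━━━━━━━━━┛          
                                     
                                     
                                     


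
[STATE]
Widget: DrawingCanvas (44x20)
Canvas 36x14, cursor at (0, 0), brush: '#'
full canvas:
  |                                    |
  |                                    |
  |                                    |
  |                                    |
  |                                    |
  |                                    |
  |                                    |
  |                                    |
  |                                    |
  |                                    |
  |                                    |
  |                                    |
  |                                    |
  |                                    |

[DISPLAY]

+                                           
                                            
                                            
                                            
                                            
                                            
                                            
                                            
                                            
                                            
                                            
                                            
                                            
                                            
                                            
                                            
                                            
                                            
                                            
                                            


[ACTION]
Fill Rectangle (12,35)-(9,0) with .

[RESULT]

+                                           
                                            
                                            
                                            
                                            
                                            
                                            
                                            
                                            
....................................        
....................................        
....................................        
....................................        
                                            
                                            
                                            
                                            
                                            
                                            
                                            


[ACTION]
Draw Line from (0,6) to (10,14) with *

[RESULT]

+     *                                     
       *                                    
        *                                   
        *                                   
         *                                  
          *                                 
           *                                
            *                               
            *                               
.............*......................        
..............*.....................        
....................................        
....................................        
                                            
                                            
                                            
                                            
                                            
                                            
                                            


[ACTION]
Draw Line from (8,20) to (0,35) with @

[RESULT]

+     *                            @        
       *                         @@         
        *                      @@           
        *                    @@             
         *                 @@               
          *              @@                 
           *           @@                   
            *        @@                     
            *       @                       
.............*......................        
..............*.....................        
....................................        
....................................        
                                            
                                            
                                            
                                            
                                            
                                            
                                            


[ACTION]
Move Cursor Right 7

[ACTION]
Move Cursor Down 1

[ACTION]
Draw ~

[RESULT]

      *                            @        
       ~                         @@         
        *                      @@           
        *                    @@             
         *                 @@               
          *              @@                 
           *           @@                   
            *        @@                     
            *       @                       
.............*......................        
..............*.....................        
....................................        
....................................        
                                            
                                            
                                            
                                            
                                            
                                            
                                            


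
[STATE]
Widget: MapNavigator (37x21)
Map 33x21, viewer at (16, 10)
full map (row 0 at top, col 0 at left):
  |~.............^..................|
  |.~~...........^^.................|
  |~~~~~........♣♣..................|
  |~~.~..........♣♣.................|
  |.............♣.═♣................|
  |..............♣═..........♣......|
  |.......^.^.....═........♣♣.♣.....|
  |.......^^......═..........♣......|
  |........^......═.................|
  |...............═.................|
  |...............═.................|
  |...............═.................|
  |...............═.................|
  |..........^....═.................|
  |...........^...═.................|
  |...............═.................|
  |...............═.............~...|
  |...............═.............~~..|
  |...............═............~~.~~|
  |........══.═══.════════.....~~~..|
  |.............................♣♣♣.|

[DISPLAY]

  ~.............^..................  
  .~~...........^^.................  
  ~~~~~........♣♣..................  
  ~~.~..........♣♣.................  
  .............♣.═♣................  
  ..............♣═..........♣......  
  .......^.^.....═........♣♣.♣.....  
  .......^^......═..........♣......  
  ........^......═.................  
  ...............═.................  
  ...............═@................  
  ...............═.................  
  ...............═.................  
  ..........^....═.................  
  ...........^...═.................  
  ...............═.................  
  ...............═.............~...  
  ...............═.............~~..  
  ...............═............~~.~~  
  ........══.═══.════════.....~~~..  
  .............................♣♣♣.  


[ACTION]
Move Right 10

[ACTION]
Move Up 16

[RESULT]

                                     
                                     
                                     
                                     
                                     
                                     
                                     
                                     
                                     
                                     
......^...........@......            
......^^.................            
.....♣♣..................            
......♣♣.................            
.....♣.═♣................            
......♣═..........♣......            
.^.....═........♣♣.♣.....            
^......═..........♣......            
^......═.................            
.......═.................            
.......═.................            


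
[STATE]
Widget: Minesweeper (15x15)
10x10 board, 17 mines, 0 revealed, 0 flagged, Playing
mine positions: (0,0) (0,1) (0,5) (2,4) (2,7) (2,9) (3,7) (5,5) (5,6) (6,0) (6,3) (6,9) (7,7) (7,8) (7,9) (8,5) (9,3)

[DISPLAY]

■■■■■■■■■■     
■■■■■■■■■■     
■■■■■■■■■■     
■■■■■■■■■■     
■■■■■■■■■■     
■■■■■■■■■■     
■■■■■■■■■■     
■■■■■■■■■■     
■■■■■■■■■■     
■■■■■■■■■■     
               
               
               
               
               


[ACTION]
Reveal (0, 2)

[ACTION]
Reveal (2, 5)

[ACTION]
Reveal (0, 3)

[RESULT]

■■1 1■■■■■     
■■112■■■■■     
■■■■■1■■■■     
■■■■■■■■■■     
■■■■■■■■■■     
■■■■■■■■■■     
■■■■■■■■■■     
■■■■■■■■■■     
■■■■■■■■■■     
■■■■■■■■■■     
               
               
               
               
               


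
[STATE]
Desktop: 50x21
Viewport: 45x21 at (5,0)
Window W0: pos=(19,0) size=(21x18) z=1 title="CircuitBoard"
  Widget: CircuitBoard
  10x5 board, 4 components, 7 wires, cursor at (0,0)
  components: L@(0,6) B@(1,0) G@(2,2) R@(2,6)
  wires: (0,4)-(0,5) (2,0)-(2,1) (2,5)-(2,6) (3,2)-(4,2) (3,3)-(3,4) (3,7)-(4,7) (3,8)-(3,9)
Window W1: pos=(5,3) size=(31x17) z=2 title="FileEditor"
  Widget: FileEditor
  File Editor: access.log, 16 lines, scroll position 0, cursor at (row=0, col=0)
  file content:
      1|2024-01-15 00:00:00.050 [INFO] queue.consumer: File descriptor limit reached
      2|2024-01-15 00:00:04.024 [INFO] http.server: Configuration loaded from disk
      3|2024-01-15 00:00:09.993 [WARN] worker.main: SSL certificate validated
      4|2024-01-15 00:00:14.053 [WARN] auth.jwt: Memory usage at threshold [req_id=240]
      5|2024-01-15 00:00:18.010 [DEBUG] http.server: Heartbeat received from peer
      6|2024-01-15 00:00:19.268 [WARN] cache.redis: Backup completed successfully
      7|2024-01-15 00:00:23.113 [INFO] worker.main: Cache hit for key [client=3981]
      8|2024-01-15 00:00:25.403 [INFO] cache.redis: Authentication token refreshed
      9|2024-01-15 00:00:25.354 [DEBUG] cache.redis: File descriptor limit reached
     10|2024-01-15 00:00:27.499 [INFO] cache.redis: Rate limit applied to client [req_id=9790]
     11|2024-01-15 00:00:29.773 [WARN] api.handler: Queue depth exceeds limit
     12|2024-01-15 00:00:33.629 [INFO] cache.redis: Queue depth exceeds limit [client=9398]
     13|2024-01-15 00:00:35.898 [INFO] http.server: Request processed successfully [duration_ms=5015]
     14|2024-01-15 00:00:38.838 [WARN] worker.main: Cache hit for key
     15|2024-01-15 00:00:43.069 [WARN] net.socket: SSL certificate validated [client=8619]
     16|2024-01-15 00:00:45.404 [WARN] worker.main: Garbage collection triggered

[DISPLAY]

              ┏━━━━━━━━━━━━━━━━━━━┓          
              ┃ CircuitBoard      ┃          
              ┠───────────────────┨          
┏━━━━━━━━━━━━━━━━━━━━━━━━━━━━━┓ 7 ┃          
┃ FileEditor                  ┃   ┃          
┠─────────────────────────────┨   ┃          
┃█024-01-15 00:00:00.050 [INF▲┃   ┃          
┃2024-01-15 00:00:04.024 [INF█┃   ┃          
┃2024-01-15 00:00:09.993 [WAR░┃   ┃          
┃2024-01-15 00:00:14.053 [WAR░┃   ┃          
┃2024-01-15 00:00:18.010 [DEB░┃· ─┃          
┃2024-01-15 00:00:19.268 [WAR░┃   ┃          
┃2024-01-15 00:00:23.113 [INF░┃   ┃          
┃2024-01-15 00:00:25.403 [INF░┃   ┃          
┃2024-01-15 00:00:25.354 [DEB░┃   ┃          
┃2024-01-15 00:00:27.499 [INF░┃   ┃          
┃2024-01-15 00:00:29.773 [WAR░┃   ┃          
┃2024-01-15 00:00:33.629 [INF░┃━━━┛          
┃2024-01-15 00:00:35.898 [INF▼┃              
┗━━━━━━━━━━━━━━━━━━━━━━━━━━━━━┛              
                                             


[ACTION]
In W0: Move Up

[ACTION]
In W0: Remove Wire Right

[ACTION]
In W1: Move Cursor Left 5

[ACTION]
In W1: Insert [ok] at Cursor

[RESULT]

              ┏━━━━━━━━━━━━━━━━━━━┓          
              ┃ CircuitBoard      ┃          
              ┠───────────────────┨          
┏━━━━━━━━━━━━━━━━━━━━━━━━━━━━━┓ 7 ┃          
┃ FileEditor                  ┃   ┃          
┠─────────────────────────────┨   ┃          
┃ok█024-01-15 00:00:00.050 [I▲┃   ┃          
┃2024-01-15 00:00:04.024 [INF█┃   ┃          
┃2024-01-15 00:00:09.993 [WAR░┃   ┃          
┃2024-01-15 00:00:14.053 [WAR░┃   ┃          
┃2024-01-15 00:00:18.010 [DEB░┃· ─┃          
┃2024-01-15 00:00:19.268 [WAR░┃   ┃          
┃2024-01-15 00:00:23.113 [INF░┃   ┃          
┃2024-01-15 00:00:25.403 [INF░┃   ┃          
┃2024-01-15 00:00:25.354 [DEB░┃   ┃          
┃2024-01-15 00:00:27.499 [INF░┃   ┃          
┃2024-01-15 00:00:29.773 [WAR░┃   ┃          
┃2024-01-15 00:00:33.629 [INF░┃━━━┛          
┃2024-01-15 00:00:35.898 [INF▼┃              
┗━━━━━━━━━━━━━━━━━━━━━━━━━━━━━┛              
                                             


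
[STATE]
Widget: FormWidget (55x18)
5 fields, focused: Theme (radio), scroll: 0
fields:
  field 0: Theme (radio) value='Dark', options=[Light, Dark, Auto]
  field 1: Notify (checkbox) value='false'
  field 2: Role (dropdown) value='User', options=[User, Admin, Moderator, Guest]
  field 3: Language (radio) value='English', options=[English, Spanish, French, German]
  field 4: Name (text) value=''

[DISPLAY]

> Theme:      ( ) Light  (●) Dark  ( ) Auto            
  Notify:     [ ]                                      
  Role:       [User                                  ▼]
  Language:   (●) English  ( ) Spanish  ( ) French  ( )
  Name:       [                                       ]
                                                       
                                                       
                                                       
                                                       
                                                       
                                                       
                                                       
                                                       
                                                       
                                                       
                                                       
                                                       
                                                       


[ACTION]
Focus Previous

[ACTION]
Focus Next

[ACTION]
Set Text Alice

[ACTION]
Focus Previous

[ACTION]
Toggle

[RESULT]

  Theme:      ( ) Light  (●) Dark  ( ) Auto            
  Notify:     [ ]                                      
  Role:       [User                                  ▼]
  Language:   (●) English  ( ) Spanish  ( ) French  ( )
> Name:       [                                       ]
                                                       
                                                       
                                                       
                                                       
                                                       
                                                       
                                                       
                                                       
                                                       
                                                       
                                                       
                                                       
                                                       


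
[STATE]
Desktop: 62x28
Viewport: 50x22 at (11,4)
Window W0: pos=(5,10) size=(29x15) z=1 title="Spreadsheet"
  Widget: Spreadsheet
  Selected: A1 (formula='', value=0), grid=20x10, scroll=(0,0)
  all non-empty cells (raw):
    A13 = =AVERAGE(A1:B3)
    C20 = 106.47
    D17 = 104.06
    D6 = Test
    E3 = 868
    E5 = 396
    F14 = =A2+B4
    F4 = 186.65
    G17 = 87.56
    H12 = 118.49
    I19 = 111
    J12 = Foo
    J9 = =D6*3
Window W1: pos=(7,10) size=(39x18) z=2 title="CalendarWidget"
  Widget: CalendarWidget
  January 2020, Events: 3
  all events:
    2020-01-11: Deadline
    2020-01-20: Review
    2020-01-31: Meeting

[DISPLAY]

                                                  
                                                  
                                                  
                                                  
                                                  
                                                  
━━━━━━━━━━━━━━━━━━━━━━━━━━━━━━━━━━┓               
lendarWidget                      ┃               
──────────────────────────────────┨               
          January 2020            ┃               
Tu We Th Fr Sa Su                 ┃               
    1  2  3  4  5                 ┃               
 7  8  9 10 11* 12                ┃               
14 15 16 17 18 19                 ┃               
 21 22 23 24 25 26                ┃               
28 29 30 31*                      ┃               
                                  ┃               
                                  ┃               
                                  ┃               
                                  ┃               
                                  ┃               
                                  ┃               


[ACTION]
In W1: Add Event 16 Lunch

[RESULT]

                                                  
                                                  
                                                  
                                                  
                                                  
                                                  
━━━━━━━━━━━━━━━━━━━━━━━━━━━━━━━━━━┓               
lendarWidget                      ┃               
──────────────────────────────────┨               
          January 2020            ┃               
Tu We Th Fr Sa Su                 ┃               
    1  2  3  4  5                 ┃               
 7  8  9 10 11* 12                ┃               
14 15 16* 17 18 19                ┃               
 21 22 23 24 25 26                ┃               
28 29 30 31*                      ┃               
                                  ┃               
                                  ┃               
                                  ┃               
                                  ┃               
                                  ┃               
                                  ┃               


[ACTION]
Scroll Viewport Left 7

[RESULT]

                                                  
                                                  
                                                  
                                                  
                                                  
                                                  
 ┏━┏━━━━━━━━━━━━━━━━━━━━━━━━━━━━━━━━━━━━━┓        
 ┃ ┃ CalendarWidget                      ┃        
 ┠─┠─────────────────────────────────────┨        
 ┃A┃             January 2020            ┃        
 ┃ ┃Mo Tu We Th Fr Sa Su                 ┃        
 ┃-┃       1  2  3  4  5                 ┃        
 ┃ ┃ 6  7  8  9 10 11* 12                ┃        
 ┃ ┃13 14 15 16* 17 18 19                ┃        
 ┃ ┃20* 21 22 23 24 25 26                ┃        
 ┃ ┃27 28 29 30 31*                      ┃        
 ┃ ┃                                     ┃        
 ┃ ┃                                     ┃        
 ┃ ┃                                     ┃        
 ┃ ┃                                     ┃        
 ┗━┃                                     ┃        
   ┃                                     ┃        


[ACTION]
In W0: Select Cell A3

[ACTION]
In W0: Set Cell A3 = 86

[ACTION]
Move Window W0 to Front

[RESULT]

                                                  
                                                  
                                                  
                                                  
                                                  
                                                  
 ┏━━━━━━━━━━━━━━━━━━━━━━━━━━━┓━━━━━━━━━━━┓        
 ┃ Spreadsheet               ┃           ┃        
 ┠───────────────────────────┨───────────┨        
 ┃A3: 86                     ┃           ┃        
 ┃       A       B       C   ┃           ┃        
 ┃---------------------------┃           ┃        
 ┃  1        0       0       ┃           ┃        
 ┃  2        0       0       ┃           ┃        
 ┃  3     [86]       0       ┃           ┃        
 ┃  4        0       0       ┃           ┃        
 ┃  5        0       0       ┃           ┃        
 ┃  6        0       0       ┃           ┃        
 ┃  7        0       0       ┃           ┃        
 ┃  8        0       0       ┃           ┃        
 ┗━━━━━━━━━━━━━━━━━━━━━━━━━━━┛           ┃        
   ┃                                     ┃        
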